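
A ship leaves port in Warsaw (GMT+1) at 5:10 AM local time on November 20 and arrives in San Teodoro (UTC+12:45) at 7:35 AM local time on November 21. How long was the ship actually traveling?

San Teodoro is 11:45 ahead of Warsaw.
Clock-face elapsed time (ignoring zones) is 26 hours 25 minutes.
Actual elapsed = 26 hours 25 minutes − 11:45 = 14 hours 40 minutes.

14 hours 40 minutes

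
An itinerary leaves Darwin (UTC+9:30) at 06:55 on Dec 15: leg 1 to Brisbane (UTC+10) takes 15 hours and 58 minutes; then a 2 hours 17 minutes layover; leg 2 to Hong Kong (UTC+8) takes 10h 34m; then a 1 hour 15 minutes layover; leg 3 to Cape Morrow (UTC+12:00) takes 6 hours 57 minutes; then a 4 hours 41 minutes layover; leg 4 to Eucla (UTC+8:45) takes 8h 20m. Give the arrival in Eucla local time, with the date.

08:12 on December 17

Convert departure to UTC: 06:55 − 9:30 = 21:25 UTC on Dec 14.
Add 15 hours and 58 minutes leg 1 → 13:23 UTC (Dec 15).
Add 2 hours 17 minutes layover in Brisbane → 15:40 UTC.
Add 10 hours and 34 minutes leg 2 → 02:14 UTC (Dec 16).
Add 1 hour 15 minutes layover in Hong Kong → 03:29 UTC.
Add 6 hours 57 minutes leg 3 → 10:26 UTC.
Add 4 hours and 41 minutes layover in Cape Morrow → 15:07 UTC.
Add 8 hours 20 minutes leg 4 → 23:27 UTC.
Eucla is UTC+8:45, so local arrival = 23:27 + 8:45 = 08:12 on Dec 17.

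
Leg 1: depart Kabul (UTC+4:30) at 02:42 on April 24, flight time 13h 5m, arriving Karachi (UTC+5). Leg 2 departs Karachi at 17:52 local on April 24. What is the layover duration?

1 hour 35 minutes

Convert departure to UTC: 02:42 − 4:30 = 22:12 UTC on Apr 23.
Add 13 hours and 5 minutes flight time → 11:17 UTC (Apr 24).
Karachi is UTC+5:00, so local arrival = 11:17 + 5:00 = 16:17 on Apr 24.
Layover = 17:52 − 16:17 = 1 hour 35 minutes.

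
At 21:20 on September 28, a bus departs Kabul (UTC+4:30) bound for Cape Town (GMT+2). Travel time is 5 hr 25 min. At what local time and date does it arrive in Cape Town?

00:15 on September 29

Convert departure to UTC: 21:20 − 4:30 = 16:50 UTC on Sep 28.
Add 5 hours 25 minutes travel time → 22:15 UTC.
Cape Town is UTC+2:00, so local arrival = 22:15 + 2:00 = 00:15 on Sep 29.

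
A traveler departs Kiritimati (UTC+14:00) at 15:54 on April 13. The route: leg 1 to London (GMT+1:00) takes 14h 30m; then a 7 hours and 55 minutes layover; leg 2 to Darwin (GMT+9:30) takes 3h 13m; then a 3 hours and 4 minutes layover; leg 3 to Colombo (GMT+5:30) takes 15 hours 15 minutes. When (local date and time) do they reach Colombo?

03:21 on April 15

Convert departure to UTC: 15:54 − 14:00 = 01:54 UTC on Apr 13.
Add 14 hours and 30 minutes leg 1 → 16:24 UTC.
Add 7 hours and 55 minutes layover in London → 00:19 UTC (Apr 14).
Add 3 hours 13 minutes leg 2 → 03:32 UTC.
Add 3 hours 4 minutes layover in Darwin → 06:36 UTC.
Add 15 hours and 15 minutes leg 3 → 21:51 UTC.
Colombo is UTC+5:30, so local arrival = 21:51 + 5:30 = 03:21 on Apr 15.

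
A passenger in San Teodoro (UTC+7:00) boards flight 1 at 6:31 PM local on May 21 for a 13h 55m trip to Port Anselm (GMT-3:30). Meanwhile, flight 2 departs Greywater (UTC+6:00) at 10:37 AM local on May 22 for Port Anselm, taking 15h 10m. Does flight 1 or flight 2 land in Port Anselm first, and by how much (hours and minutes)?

Flight 1 in UTC: 6:31 PM − 7:00 = 11:31 AM on May 21.
+13 hours and 55 minutes → arrive 1:26 AM UTC on May 22.
Flight 2 in UTC: 10:37 AM − 6:00 = 4:37 AM on May 22.
+15 hours 10 minutes → arrive 7:47 PM UTC on May 22.
Flight 1 lands earlier by 18 hours 21 minutes.

the first, by 18 hours 21 minutes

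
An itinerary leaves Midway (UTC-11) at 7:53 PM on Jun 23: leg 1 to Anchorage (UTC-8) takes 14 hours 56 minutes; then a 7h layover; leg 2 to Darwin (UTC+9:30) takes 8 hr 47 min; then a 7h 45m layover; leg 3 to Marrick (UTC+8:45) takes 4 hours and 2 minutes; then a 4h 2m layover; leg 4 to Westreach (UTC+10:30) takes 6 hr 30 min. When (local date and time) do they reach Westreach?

Convert departure to UTC: 7:53 PM + 11:00 = 6:53 AM UTC on Jun 24.
Add 14 hours and 56 minutes leg 1 → 9:49 PM UTC.
Add 7 hours layover in Anchorage → 4:49 AM UTC (Jun 25).
Add 8 hours and 47 minutes leg 2 → 1:36 PM UTC.
Add 7 hours and 45 minutes layover in Darwin → 9:21 PM UTC.
Add 4 hours 2 minutes leg 3 → 1:23 AM UTC (Jun 26).
Add 4 hours 2 minutes layover in Marrick → 5:25 AM UTC.
Add 6 hours and 30 minutes leg 4 → 11:55 AM UTC.
Westreach is UTC+10:30, so local arrival = 11:55 AM + 10:30 = 10:25 PM on Jun 26.

10:25 PM on June 26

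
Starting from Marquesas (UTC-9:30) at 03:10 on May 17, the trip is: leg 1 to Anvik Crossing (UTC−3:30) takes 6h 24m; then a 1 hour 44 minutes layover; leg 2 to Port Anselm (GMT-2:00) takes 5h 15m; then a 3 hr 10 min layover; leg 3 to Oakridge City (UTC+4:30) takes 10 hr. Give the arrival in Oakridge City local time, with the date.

Convert departure to UTC: 03:10 + 9:30 = 12:40 UTC on May 17.
Add 6 hours and 24 minutes leg 1 → 19:04 UTC.
Add 1 hour 44 minutes layover in Anvik Crossing → 20:48 UTC.
Add 5 hours and 15 minutes leg 2 → 02:03 UTC (May 18).
Add 3 hours 10 minutes layover in Port Anselm → 05:13 UTC.
Add 10 hours leg 3 → 15:13 UTC.
Oakridge City is UTC+4:30, so local arrival = 15:13 + 4:30 = 19:43 on May 18.

19:43 on May 18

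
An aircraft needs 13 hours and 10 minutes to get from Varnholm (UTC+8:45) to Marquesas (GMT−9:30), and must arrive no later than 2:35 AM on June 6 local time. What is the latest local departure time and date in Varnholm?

7:40 AM on Jun 6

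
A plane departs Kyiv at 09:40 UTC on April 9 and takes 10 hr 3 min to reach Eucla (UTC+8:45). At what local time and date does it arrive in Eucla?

Departure is given in UTC: 09:40 on Apr 9.
Add 10 hours and 3 minutes → 19:43 UTC.
Eucla is UTC+8:45: 19:43 + 8:45 = 04:28 on Apr 10.

04:28 on Apr 10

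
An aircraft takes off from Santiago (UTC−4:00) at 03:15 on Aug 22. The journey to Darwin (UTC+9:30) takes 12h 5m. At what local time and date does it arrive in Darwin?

Darwin is 13:30 ahead of Santiago.
After 12 hours and 5 minutes it is 15:20 in Santiago.
Shift by the zone difference: 15:20 + 13:30 = 04:50 on Aug 23 in Darwin.

04:50 on August 23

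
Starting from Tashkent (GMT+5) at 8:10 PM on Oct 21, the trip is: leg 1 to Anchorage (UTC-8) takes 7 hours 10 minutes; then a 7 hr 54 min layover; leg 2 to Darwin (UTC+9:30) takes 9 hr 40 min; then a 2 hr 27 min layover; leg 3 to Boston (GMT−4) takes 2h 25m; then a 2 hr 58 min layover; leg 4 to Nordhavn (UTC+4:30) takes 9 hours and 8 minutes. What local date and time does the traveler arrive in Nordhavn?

Convert departure to UTC: 8:10 PM − 5:00 = 3:10 PM UTC on Oct 21.
Add 7 hours 10 minutes leg 1 → 10:20 PM UTC.
Add 7 hours and 54 minutes layover in Anchorage → 6:14 AM UTC (Oct 22).
Add 9 hours and 40 minutes leg 2 → 3:54 PM UTC.
Add 2 hours 27 minutes layover in Darwin → 6:21 PM UTC.
Add 2 hours and 25 minutes leg 3 → 8:46 PM UTC.
Add 2 hours 58 minutes layover in Boston → 11:44 PM UTC.
Add 9 hours and 8 minutes leg 4 → 8:52 AM UTC (Oct 23).
Nordhavn is UTC+4:30, so local arrival = 8:52 AM + 4:30 = 1:22 PM on Oct 23.

1:22 PM on Oct 23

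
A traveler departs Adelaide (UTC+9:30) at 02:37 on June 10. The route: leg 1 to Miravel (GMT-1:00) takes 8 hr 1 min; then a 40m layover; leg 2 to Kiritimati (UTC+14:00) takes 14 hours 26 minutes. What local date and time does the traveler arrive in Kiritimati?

Convert departure to UTC: 02:37 − 9:30 = 17:07 UTC on Jun 9.
Add 8 hours and 1 minute leg 1 → 01:08 UTC (Jun 10).
Add 40 minutes layover in Miravel → 01:48 UTC.
Add 14 hours and 26 minutes leg 2 → 16:14 UTC.
Kiritimati is UTC+14:00, so local arrival = 16:14 + 14:00 = 06:14 on Jun 11.

06:14 on June 11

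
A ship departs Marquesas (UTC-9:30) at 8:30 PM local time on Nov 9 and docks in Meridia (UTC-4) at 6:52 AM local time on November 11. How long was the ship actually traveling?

Departure in UTC: 8:30 PM + 9:30 = 6:00 AM on Nov 10.
Arrival in UTC: 6:52 AM + 4:00 = 10:52 AM on Nov 11.
Elapsed = 10:52 AM − 6:00 AM (+1 day) = 28 hours 52 minutes.

28 hours 52 minutes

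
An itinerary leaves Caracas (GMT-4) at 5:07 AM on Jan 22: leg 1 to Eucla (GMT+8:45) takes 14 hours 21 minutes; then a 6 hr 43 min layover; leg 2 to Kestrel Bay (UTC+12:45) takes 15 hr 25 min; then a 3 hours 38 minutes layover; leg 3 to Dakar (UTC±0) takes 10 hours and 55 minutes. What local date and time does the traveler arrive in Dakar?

Convert departure to UTC: 5:07 AM + 4:00 = 9:07 AM UTC on Jan 22.
Add 14 hours and 21 minutes leg 1 → 11:28 PM UTC.
Add 6 hours and 43 minutes layover in Eucla → 6:11 AM UTC (Jan 23).
Add 15 hours 25 minutes leg 2 → 9:36 PM UTC.
Add 3 hours and 38 minutes layover in Kestrel Bay → 1:14 AM UTC (Jan 24).
Add 10 hours 55 minutes leg 3 → 12:09 PM UTC.
Dakar is UTC+0, so local arrival is the same: 12:09 PM on Jan 24.

12:09 PM on January 24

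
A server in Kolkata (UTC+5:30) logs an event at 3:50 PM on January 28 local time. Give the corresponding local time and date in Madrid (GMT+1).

In UTC: 3:50 PM − 5:30 = 10:20 AM on Jan 28.
Madrid is UTC+1:00: 10:20 AM + 1:00 = 11:20 AM on Jan 28.

11:20 AM on Jan 28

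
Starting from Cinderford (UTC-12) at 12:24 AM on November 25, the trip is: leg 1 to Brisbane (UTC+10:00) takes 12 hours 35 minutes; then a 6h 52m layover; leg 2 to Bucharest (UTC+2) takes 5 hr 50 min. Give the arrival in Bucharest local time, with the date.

Convert departure to UTC: 12:24 AM + 12:00 = 12:24 PM UTC on Nov 25.
Add 12 hours and 35 minutes leg 1 → 12:59 AM UTC (Nov 26).
Add 6 hours 52 minutes layover in Brisbane → 7:51 AM UTC.
Add 5 hours 50 minutes leg 2 → 1:41 PM UTC.
Bucharest is UTC+2:00, so local arrival = 1:41 PM + 2:00 = 3:41 PM on Nov 26.

3:41 PM on Nov 26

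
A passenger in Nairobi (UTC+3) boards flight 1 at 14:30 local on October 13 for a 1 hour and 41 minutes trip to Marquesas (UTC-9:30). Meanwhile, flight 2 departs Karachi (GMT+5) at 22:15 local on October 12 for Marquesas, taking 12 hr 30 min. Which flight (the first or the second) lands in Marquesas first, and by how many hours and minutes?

the second, by 7 hours 26 minutes

Flight 1 in UTC: 14:30 − 3:00 = 11:30 on Oct 13.
+1 hour 41 minutes → arrive 13:11 UTC on Oct 13.
Flight 2 in UTC: 22:15 − 5:00 = 17:15 on Oct 12.
+12 hours and 30 minutes → arrive 05:45 UTC on Oct 13.
Flight 2 lands earlier by 7 hours 26 minutes.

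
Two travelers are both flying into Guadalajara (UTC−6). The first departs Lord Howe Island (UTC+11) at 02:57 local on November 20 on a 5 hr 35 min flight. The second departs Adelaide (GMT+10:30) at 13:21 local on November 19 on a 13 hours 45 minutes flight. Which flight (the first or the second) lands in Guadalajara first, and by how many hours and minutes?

Flight 1 in UTC: 02:57 − 11:00 = 15:57 on Nov 19.
+5 hours and 35 minutes → arrive 21:32 UTC on Nov 19.
Flight 2 in UTC: 13:21 − 10:30 = 02:51 on Nov 19.
+13 hours 45 minutes → arrive 16:36 UTC on Nov 19.
Flight 2 lands earlier by 4 hours 56 minutes.

the second, by 4 hours 56 minutes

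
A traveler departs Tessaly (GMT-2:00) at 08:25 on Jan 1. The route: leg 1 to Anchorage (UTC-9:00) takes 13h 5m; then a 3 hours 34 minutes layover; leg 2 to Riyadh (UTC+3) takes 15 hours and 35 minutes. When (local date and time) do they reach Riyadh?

Convert departure to UTC: 08:25 + 2:00 = 10:25 UTC on Jan 1.
Add 13 hours 5 minutes leg 1 → 23:30 UTC.
Add 3 hours 34 minutes layover in Anchorage → 03:04 UTC (Jan 2).
Add 15 hours and 35 minutes leg 2 → 18:39 UTC.
Riyadh is UTC+3:00, so local arrival = 18:39 + 3:00 = 21:39 on Jan 2.

21:39 on Jan 2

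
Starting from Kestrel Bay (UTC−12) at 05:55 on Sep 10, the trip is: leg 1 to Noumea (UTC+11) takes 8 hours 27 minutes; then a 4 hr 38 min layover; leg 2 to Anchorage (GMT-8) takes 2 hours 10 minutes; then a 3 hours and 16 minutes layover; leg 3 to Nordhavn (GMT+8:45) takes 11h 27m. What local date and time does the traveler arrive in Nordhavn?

08:38 on Sep 12

Convert departure to UTC: 05:55 + 12:00 = 17:55 UTC on Sep 10.
Add 8 hours 27 minutes leg 1 → 02:22 UTC (Sep 11).
Add 4 hours 38 minutes layover in Noumea → 07:00 UTC.
Add 2 hours 10 minutes leg 2 → 09:10 UTC.
Add 3 hours 16 minutes layover in Anchorage → 12:26 UTC.
Add 11 hours 27 minutes leg 3 → 23:53 UTC.
Nordhavn is UTC+8:45, so local arrival = 23:53 + 8:45 = 08:38 on Sep 12.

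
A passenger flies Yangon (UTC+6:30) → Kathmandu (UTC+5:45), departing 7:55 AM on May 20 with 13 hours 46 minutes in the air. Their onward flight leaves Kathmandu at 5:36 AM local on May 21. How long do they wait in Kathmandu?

Convert departure to UTC: 7:55 AM − 6:30 = 1:25 AM UTC on May 20.
Add 13 hours 46 minutes flight time → 3:11 PM UTC.
Kathmandu is UTC+5:45, so local arrival = 3:11 PM + 5:45 = 8:56 PM on May 20.
Layover = 5:36 AM − 8:56 PM (+1 day) = 8 hours 40 minutes.

8 hours 40 minutes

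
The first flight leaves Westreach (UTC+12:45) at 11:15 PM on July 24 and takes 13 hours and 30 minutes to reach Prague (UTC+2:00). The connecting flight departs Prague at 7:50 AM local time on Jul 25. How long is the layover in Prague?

5 hours 50 minutes

Convert departure to UTC: 11:15 PM − 12:45 = 10:30 AM UTC on Jul 24.
Add 13 hours and 30 minutes flight time → 12:00 AM UTC (Jul 25).
Prague is UTC+2:00, so local arrival = 12:00 AM + 2:00 = 2:00 AM on Jul 25.
Layover = 7:50 AM − 2:00 AM = 5 hours 50 minutes.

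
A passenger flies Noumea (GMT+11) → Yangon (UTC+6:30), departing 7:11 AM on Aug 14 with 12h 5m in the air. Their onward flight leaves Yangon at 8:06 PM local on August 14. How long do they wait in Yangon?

5 hours 20 minutes

Convert departure to UTC: 7:11 AM − 11:00 = 8:11 PM UTC on Aug 13.
Add 12 hours 5 minutes flight time → 8:16 AM UTC (Aug 14).
Yangon is UTC+6:30, so local arrival = 8:16 AM + 6:30 = 2:46 PM on Aug 14.
Layover = 8:06 PM − 2:46 PM = 5 hours 20 minutes.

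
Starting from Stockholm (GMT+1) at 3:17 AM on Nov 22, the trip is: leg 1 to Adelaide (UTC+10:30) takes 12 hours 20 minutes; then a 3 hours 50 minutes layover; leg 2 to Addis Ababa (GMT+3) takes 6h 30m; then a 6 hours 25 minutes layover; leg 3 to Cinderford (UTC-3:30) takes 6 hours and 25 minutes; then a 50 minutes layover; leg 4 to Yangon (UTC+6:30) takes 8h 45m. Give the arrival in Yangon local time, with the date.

5:52 AM on Nov 24

Convert departure to UTC: 3:17 AM − 1:00 = 2:17 AM UTC on Nov 22.
Add 12 hours 20 minutes leg 1 → 2:37 PM UTC.
Add 3 hours 50 minutes layover in Adelaide → 6:27 PM UTC.
Add 6 hours 30 minutes leg 2 → 12:57 AM UTC (Nov 23).
Add 6 hours 25 minutes layover in Addis Ababa → 7:22 AM UTC.
Add 6 hours 25 minutes leg 3 → 1:47 PM UTC.
Add 50 minutes layover in Cinderford → 2:37 PM UTC.
Add 8 hours 45 minutes leg 4 → 11:22 PM UTC.
Yangon is UTC+6:30, so local arrival = 11:22 PM + 6:30 = 5:52 AM on Nov 24.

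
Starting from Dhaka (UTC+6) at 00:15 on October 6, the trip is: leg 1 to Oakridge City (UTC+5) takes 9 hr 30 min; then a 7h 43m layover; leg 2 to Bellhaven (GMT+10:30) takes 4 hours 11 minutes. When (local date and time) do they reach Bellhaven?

Convert departure to UTC: 00:15 − 6:00 = 18:15 UTC on Oct 5.
Add 9 hours and 30 minutes leg 1 → 03:45 UTC (Oct 6).
Add 7 hours 43 minutes layover in Oakridge City → 11:28 UTC.
Add 4 hours 11 minutes leg 2 → 15:39 UTC.
Bellhaven is UTC+10:30, so local arrival = 15:39 + 10:30 = 02:09 on Oct 7.

02:09 on October 7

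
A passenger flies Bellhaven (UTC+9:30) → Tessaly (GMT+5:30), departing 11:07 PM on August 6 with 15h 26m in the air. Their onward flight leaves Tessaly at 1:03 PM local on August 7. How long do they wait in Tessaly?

Convert departure to UTC: 11:07 PM − 9:30 = 1:37 PM UTC on Aug 6.
Add 15 hours and 26 minutes flight time → 5:03 AM UTC (Aug 7).
Tessaly is UTC+5:30, so local arrival = 5:03 AM + 5:30 = 10:33 AM on Aug 7.
Layover = 1:03 PM − 10:33 AM = 2 hours 30 minutes.

2 hours 30 minutes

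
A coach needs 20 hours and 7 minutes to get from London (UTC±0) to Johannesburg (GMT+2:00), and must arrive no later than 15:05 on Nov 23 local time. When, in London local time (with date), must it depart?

16:58 on Nov 22

Target arrival in UTC: 15:05 − 2:00 = 13:05 on Nov 23.
Subtract 20 hours 7 minutes → departure 16:58 UTC on Nov 22.
London is UTC+0, so departure is 16:58 on Nov 22.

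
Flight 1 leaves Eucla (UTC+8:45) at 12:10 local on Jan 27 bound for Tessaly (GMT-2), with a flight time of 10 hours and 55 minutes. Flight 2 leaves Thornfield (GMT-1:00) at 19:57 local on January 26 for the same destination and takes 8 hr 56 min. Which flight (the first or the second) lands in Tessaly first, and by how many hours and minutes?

Flight 1 in UTC: 12:10 − 8:45 = 03:25 on Jan 27.
+10 hours and 55 minutes → arrive 14:20 UTC on Jan 27.
Flight 2 in UTC: 19:57 + 1:00 = 20:57 on Jan 26.
+8 hours 56 minutes → arrive 05:53 UTC on Jan 27.
Flight 2 lands earlier by 8 hours 27 minutes.

the second, by 8 hours 27 minutes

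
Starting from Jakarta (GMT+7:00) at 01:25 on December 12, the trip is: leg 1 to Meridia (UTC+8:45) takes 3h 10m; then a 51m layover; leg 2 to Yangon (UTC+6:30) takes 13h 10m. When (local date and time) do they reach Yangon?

Convert departure to UTC: 01:25 − 7:00 = 18:25 UTC on Dec 11.
Add 3 hours and 10 minutes leg 1 → 21:35 UTC.
Add 51 minutes layover in Meridia → 22:26 UTC.
Add 13 hours 10 minutes leg 2 → 11:36 UTC (Dec 12).
Yangon is UTC+6:30, so local arrival = 11:36 + 6:30 = 18:06 on Dec 12.

18:06 on December 12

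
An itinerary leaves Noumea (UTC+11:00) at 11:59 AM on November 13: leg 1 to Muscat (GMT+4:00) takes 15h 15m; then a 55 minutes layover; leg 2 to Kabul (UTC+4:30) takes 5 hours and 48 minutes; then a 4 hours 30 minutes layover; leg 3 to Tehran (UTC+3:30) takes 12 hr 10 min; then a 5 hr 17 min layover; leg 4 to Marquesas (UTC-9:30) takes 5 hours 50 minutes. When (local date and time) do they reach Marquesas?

5:14 PM on November 14

Convert departure to UTC: 11:59 AM − 11:00 = 12:59 AM UTC on Nov 13.
Add 15 hours and 15 minutes leg 1 → 4:14 PM UTC.
Add 55 minutes layover in Muscat → 5:09 PM UTC.
Add 5 hours 48 minutes leg 2 → 10:57 PM UTC.
Add 4 hours 30 minutes layover in Kabul → 3:27 AM UTC (Nov 14).
Add 12 hours 10 minutes leg 3 → 3:37 PM UTC.
Add 5 hours and 17 minutes layover in Tehran → 8:54 PM UTC.
Add 5 hours and 50 minutes leg 4 → 2:44 AM UTC (Nov 15).
Marquesas is UTC−9:30, so local arrival = 2:44 AM − 9:30 = 5:14 PM on Nov 14.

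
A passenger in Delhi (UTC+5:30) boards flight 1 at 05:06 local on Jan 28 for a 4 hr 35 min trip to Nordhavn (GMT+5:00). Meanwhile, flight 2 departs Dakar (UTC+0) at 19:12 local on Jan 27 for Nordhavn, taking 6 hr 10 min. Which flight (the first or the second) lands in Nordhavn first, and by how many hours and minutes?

Flight 1 in UTC: 05:06 − 5:30 = 23:36 on Jan 27.
+4 hours 35 minutes → arrive 04:11 UTC on Jan 28.
Flight 2 departs at 19:12 UTC (Jan 27).
+6 hours 10 minutes → arrive 01:22 UTC on Jan 28.
Flight 2 lands earlier by 2 hours 49 minutes.

the second, by 2 hours 49 minutes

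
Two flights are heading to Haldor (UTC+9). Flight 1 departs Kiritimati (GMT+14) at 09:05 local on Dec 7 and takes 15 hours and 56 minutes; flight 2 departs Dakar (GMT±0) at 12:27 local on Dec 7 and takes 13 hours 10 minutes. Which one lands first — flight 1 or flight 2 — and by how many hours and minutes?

the first, by 14 hours 36 minutes

Flight 1 in UTC: 09:05 − 14:00 = 19:05 on Dec 6.
+15 hours 56 minutes → arrive 11:01 UTC on Dec 7.
Flight 2 departs at 12:27 UTC (Dec 7).
+13 hours and 10 minutes → arrive 01:37 UTC on Dec 8.
Flight 1 lands earlier by 14 hours 36 minutes.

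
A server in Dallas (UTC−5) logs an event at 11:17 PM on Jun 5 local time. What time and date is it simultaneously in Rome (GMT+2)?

In UTC: 11:17 PM + 5:00 = 4:17 AM on Jun 6.
Rome is UTC+2:00: 4:17 AM + 2:00 = 6:17 AM on Jun 6.

6:17 AM on June 6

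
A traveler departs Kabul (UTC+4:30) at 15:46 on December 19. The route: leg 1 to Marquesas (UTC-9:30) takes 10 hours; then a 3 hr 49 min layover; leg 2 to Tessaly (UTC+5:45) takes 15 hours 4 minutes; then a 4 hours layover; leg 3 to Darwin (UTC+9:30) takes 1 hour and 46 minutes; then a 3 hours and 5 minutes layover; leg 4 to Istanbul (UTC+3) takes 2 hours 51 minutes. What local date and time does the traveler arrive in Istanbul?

Convert departure to UTC: 15:46 − 4:30 = 11:16 UTC on Dec 19.
Add 10 hours leg 1 → 21:16 UTC.
Add 3 hours and 49 minutes layover in Marquesas → 01:05 UTC (Dec 20).
Add 15 hours and 4 minutes leg 2 → 16:09 UTC.
Add 4 hours layover in Tessaly → 20:09 UTC.
Add 1 hour and 46 minutes leg 3 → 21:55 UTC.
Add 3 hours and 5 minutes layover in Darwin → 01:00 UTC (Dec 21).
Add 2 hours 51 minutes leg 4 → 03:51 UTC.
Istanbul is UTC+3:00, so local arrival = 03:51 + 3:00 = 06:51 on Dec 21.

06:51 on December 21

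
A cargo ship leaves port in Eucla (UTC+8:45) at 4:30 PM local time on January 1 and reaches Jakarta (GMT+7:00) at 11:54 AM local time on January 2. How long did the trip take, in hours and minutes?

21 hours 9 minutes

Jakarta is 1:45 behind Eucla.
Clock-face elapsed time (ignoring zones) is 19 hours 24 minutes.
Actual elapsed = 19 hours 24 minutes + 1:45 = 21 hours 9 minutes.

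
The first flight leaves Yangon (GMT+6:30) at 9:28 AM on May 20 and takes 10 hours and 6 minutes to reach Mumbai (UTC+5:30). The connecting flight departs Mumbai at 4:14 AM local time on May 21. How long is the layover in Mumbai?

Convert departure to UTC: 9:28 AM − 6:30 = 2:58 AM UTC on May 20.
Add 10 hours 6 minutes flight time → 1:04 PM UTC.
Mumbai is UTC+5:30, so local arrival = 1:04 PM + 5:30 = 6:34 PM on May 20.
Layover = 4:14 AM − 6:34 PM (+1 day) = 9 hours 40 minutes.

9 hours 40 minutes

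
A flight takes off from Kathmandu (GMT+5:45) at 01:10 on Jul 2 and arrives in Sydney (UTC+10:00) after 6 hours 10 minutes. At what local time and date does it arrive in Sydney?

11:35 on July 2

Sydney is 4:15 ahead of Kathmandu.
After 6 hours 10 minutes it is 07:20 in Kathmandu.
Shift by the zone difference: 07:20 + 4:15 = 11:35 on Jul 2 in Sydney.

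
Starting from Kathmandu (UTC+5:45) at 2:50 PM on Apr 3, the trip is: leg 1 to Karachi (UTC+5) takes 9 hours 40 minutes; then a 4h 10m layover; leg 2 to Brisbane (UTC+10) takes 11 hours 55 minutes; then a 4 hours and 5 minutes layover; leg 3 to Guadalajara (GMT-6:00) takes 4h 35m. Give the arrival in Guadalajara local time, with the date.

Convert departure to UTC: 2:50 PM − 5:45 = 9:05 AM UTC on Apr 3.
Add 9 hours and 40 minutes leg 1 → 6:45 PM UTC.
Add 4 hours 10 minutes layover in Karachi → 10:55 PM UTC.
Add 11 hours 55 minutes leg 2 → 10:50 AM UTC (Apr 4).
Add 4 hours and 5 minutes layover in Brisbane → 2:55 PM UTC.
Add 4 hours and 35 minutes leg 3 → 7:30 PM UTC.
Guadalajara is UTC−6:00, so local arrival = 7:30 PM − 6:00 = 1:30 PM on Apr 4.

1:30 PM on April 4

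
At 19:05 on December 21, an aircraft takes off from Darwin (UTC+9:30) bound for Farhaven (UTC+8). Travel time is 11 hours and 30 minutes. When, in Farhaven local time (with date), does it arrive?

Convert departure to UTC: 19:05 − 9:30 = 09:35 UTC on Dec 21.
Add 11 hours 30 minutes travel time → 21:05 UTC.
Farhaven is UTC+8:00, so local arrival = 21:05 + 8:00 = 05:05 on Dec 22.

05:05 on December 22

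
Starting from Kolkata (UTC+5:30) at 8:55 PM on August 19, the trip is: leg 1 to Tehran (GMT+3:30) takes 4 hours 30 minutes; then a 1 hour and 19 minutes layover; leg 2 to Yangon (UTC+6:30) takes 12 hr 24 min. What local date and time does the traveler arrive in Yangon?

Convert departure to UTC: 8:55 PM − 5:30 = 3:25 PM UTC on Aug 19.
Add 4 hours and 30 minutes leg 1 → 7:55 PM UTC.
Add 1 hour and 19 minutes layover in Tehran → 9:14 PM UTC.
Add 12 hours and 24 minutes leg 2 → 9:38 AM UTC (Aug 20).
Yangon is UTC+6:30, so local arrival = 9:38 AM + 6:30 = 4:08 PM on Aug 20.

4:08 PM on Aug 20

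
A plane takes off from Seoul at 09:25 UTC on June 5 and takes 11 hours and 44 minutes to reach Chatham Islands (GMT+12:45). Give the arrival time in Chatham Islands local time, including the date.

Departure is given in UTC: 09:25 on Jun 5.
Add 11 hours 44 minutes → 21:09 UTC.
Chatham Islands is UTC+12:45: 21:09 + 12:45 = 09:54 on Jun 6.

09:54 on June 6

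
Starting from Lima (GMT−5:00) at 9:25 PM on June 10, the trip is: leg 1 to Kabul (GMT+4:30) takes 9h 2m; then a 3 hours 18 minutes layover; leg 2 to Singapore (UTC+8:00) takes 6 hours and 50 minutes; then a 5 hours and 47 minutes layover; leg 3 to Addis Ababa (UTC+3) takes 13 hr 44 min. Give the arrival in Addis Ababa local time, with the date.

Convert departure to UTC: 9:25 PM + 5:00 = 2:25 AM UTC on Jun 11.
Add 9 hours 2 minutes leg 1 → 11:27 AM UTC.
Add 3 hours 18 minutes layover in Kabul → 2:45 PM UTC.
Add 6 hours 50 minutes leg 2 → 9:35 PM UTC.
Add 5 hours 47 minutes layover in Singapore → 3:22 AM UTC (Jun 12).
Add 13 hours 44 minutes leg 3 → 5:06 PM UTC.
Addis Ababa is UTC+3:00, so local arrival = 5:06 PM + 3:00 = 8:06 PM on Jun 12.

8:06 PM on June 12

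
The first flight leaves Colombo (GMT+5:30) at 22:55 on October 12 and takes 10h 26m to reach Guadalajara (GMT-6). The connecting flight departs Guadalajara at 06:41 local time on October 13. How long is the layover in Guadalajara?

Convert departure to UTC: 22:55 − 5:30 = 17:25 UTC on Oct 12.
Add 10 hours 26 minutes flight time → 03:51 UTC (Oct 13).
Guadalajara is UTC−6:00, so local arrival = 03:51 − 6:00 = 21:51 on Oct 12.
Layover = 06:41 − 21:51 (+1 day) = 8 hours 50 minutes.

8 hours 50 minutes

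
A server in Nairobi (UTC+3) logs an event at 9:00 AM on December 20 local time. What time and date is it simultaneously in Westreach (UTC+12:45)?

6:45 PM on December 20

In UTC: 9:00 AM − 3:00 = 6:00 AM on Dec 20.
Westreach is UTC+12:45: 6:00 AM + 12:45 = 6:45 PM on Dec 20.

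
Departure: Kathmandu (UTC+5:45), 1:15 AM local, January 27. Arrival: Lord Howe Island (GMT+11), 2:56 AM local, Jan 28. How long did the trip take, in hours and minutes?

Departure in UTC: 1:15 AM − 5:45 = 7:30 PM on Jan 26.
Arrival in UTC: 2:56 AM − 11:00 = 3:56 PM on Jan 27.
Elapsed = 3:56 PM − 7:30 PM (+1 day) = 20 hours 26 minutes.

20 hours 26 minutes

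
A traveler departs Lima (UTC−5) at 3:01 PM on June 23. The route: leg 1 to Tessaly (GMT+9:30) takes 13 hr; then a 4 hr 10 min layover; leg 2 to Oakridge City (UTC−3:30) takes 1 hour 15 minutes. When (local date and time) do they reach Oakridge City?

10:56 AM on June 24

Convert departure to UTC: 3:01 PM + 5:00 = 8:01 PM UTC on Jun 23.
Add 13 hours leg 1 → 9:01 AM UTC (Jun 24).
Add 4 hours and 10 minutes layover in Tessaly → 1:11 PM UTC.
Add 1 hour and 15 minutes leg 2 → 2:26 PM UTC.
Oakridge City is UTC−3:30, so local arrival = 2:26 PM − 3:30 = 10:56 AM on Jun 24.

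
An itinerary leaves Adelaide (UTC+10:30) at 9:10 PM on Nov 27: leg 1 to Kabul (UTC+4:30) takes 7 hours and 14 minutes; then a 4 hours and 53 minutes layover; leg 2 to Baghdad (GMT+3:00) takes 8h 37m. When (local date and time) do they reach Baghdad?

Convert departure to UTC: 9:10 PM − 10:30 = 10:40 AM UTC on Nov 27.
Add 7 hours 14 minutes leg 1 → 5:54 PM UTC.
Add 4 hours and 53 minutes layover in Kabul → 10:47 PM UTC.
Add 8 hours 37 minutes leg 2 → 7:24 AM UTC (Nov 28).
Baghdad is UTC+3:00, so local arrival = 7:24 AM + 3:00 = 10:24 AM on Nov 28.

10:24 AM on November 28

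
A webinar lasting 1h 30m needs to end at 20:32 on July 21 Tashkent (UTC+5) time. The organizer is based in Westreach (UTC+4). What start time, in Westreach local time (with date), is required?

18:02 on July 21

Target end time in UTC: 20:32 − 5:00 = 15:32 on Jul 21.
Subtract 1 hour and 30 minutes → start 14:02 UTC on Jul 21.
Westreach is UTC+4:00: 14:02 + 4:00 = 18:02 on Jul 21.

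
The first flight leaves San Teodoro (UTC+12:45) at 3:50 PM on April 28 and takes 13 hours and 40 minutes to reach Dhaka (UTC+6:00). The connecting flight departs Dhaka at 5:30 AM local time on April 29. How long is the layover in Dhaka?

6 hours 45 minutes

Convert departure to UTC: 3:50 PM − 12:45 = 3:05 AM UTC on Apr 28.
Add 13 hours 40 minutes flight time → 4:45 PM UTC.
Dhaka is UTC+6:00, so local arrival = 4:45 PM + 6:00 = 10:45 PM on Apr 28.
Layover = 5:30 AM − 10:45 PM (+1 day) = 6 hours 45 minutes.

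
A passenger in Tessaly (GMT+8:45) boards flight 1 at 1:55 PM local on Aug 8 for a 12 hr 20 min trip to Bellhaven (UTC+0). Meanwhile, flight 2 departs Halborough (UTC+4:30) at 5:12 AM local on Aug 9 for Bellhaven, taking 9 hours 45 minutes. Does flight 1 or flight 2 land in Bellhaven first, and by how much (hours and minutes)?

the first, by 16 hours 57 minutes

Flight 1 in UTC: 1:55 PM − 8:45 = 5:10 AM on Aug 8.
+12 hours 20 minutes → arrive 5:30 PM UTC on Aug 8.
Flight 2 in UTC: 5:12 AM − 4:30 = 12:42 AM on Aug 9.
+9 hours and 45 minutes → arrive 10:27 AM UTC on Aug 9.
Flight 1 lands earlier by 16 hours 57 minutes.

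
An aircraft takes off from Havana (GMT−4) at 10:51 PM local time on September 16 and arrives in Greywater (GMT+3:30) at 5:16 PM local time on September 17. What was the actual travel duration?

Greywater is 7:30 ahead of Havana.
Clock-face elapsed time (ignoring zones) is 18 hours 25 minutes.
Actual elapsed = 18 hours 25 minutes − 7:30 = 10 hours 55 minutes.

10 hours 55 minutes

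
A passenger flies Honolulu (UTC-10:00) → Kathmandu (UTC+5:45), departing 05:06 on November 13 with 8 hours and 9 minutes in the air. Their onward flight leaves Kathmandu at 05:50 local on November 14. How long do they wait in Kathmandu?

Convert departure to UTC: 05:06 + 10:00 = 15:06 UTC on Nov 13.
Add 8 hours 9 minutes flight time → 23:15 UTC.
Kathmandu is UTC+5:45, so local arrival = 23:15 + 5:45 = 05:00 on Nov 14.
Layover = 05:50 − 05:00 = 50 minutes.

50 minutes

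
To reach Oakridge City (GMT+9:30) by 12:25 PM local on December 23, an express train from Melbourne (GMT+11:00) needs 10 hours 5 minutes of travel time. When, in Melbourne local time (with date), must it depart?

3:50 AM on Dec 23

Target arrival in UTC: 12:25 PM − 9:30 = 2:55 AM on Dec 23.
Subtract 10 hours and 5 minutes → departure 4:50 PM UTC on Dec 22.
Melbourne is UTC+11:00: 4:50 PM + 11:00 = 3:50 AM on Dec 23.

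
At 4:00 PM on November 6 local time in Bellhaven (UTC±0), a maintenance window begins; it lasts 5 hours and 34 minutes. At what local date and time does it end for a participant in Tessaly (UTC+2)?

Bellhaven is at UTC+0, so start is already 4:00 PM UTC on Nov 6.
Add 5 hours and 34 minutes duration → 9:34 PM UTC.
Tessaly is UTC+2:00, so local end time = 9:34 PM + 2:00 = 11:34 PM on Nov 6.

11:34 PM on Nov 6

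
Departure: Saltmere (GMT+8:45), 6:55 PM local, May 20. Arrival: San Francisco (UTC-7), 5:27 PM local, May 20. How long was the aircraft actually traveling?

14 hours 17 minutes

Departure in UTC: 6:55 PM − 8:45 = 10:10 AM on May 20.
Arrival in UTC: 5:27 PM + 7:00 = 12:27 AM on May 21.
Elapsed = 12:27 AM − 10:10 AM (+1 day) = 14 hours 17 minutes.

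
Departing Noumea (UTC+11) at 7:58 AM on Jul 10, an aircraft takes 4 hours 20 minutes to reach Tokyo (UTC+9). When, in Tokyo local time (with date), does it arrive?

10:18 AM on July 10

Convert departure to UTC: 7:58 AM − 11:00 = 8:58 PM UTC on Jul 9.
Add 4 hours and 20 minutes travel time → 1:18 AM UTC (Jul 10).
Tokyo is UTC+9:00, so local arrival = 1:18 AM + 9:00 = 10:18 AM on Jul 10.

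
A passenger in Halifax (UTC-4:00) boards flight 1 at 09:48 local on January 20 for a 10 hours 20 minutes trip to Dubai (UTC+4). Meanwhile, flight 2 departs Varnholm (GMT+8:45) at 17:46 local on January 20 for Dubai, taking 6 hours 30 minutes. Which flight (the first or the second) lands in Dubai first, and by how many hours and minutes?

the second, by 8 hours 37 minutes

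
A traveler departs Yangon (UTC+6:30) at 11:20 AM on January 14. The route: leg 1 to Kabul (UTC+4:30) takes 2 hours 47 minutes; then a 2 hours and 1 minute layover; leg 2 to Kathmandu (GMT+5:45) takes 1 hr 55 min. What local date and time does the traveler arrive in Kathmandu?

Convert departure to UTC: 11:20 AM − 6:30 = 4:50 AM UTC on Jan 14.
Add 2 hours 47 minutes leg 1 → 7:37 AM UTC.
Add 2 hours and 1 minute layover in Kabul → 9:38 AM UTC.
Add 1 hour and 55 minutes leg 2 → 11:33 AM UTC.
Kathmandu is UTC+5:45, so local arrival = 11:33 AM + 5:45 = 5:18 PM on Jan 14.

5:18 PM on Jan 14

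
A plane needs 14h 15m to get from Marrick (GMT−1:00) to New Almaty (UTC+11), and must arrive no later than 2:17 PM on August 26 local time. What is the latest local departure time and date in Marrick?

12:02 PM on August 25

Target arrival in UTC: 2:17 PM − 11:00 = 3:17 AM on Aug 26.
Subtract 14 hours and 15 minutes → departure 1:02 PM UTC on Aug 25.
Marrick is UTC−1:00: 1:02 PM − 1:00 = 12:02 PM on Aug 25.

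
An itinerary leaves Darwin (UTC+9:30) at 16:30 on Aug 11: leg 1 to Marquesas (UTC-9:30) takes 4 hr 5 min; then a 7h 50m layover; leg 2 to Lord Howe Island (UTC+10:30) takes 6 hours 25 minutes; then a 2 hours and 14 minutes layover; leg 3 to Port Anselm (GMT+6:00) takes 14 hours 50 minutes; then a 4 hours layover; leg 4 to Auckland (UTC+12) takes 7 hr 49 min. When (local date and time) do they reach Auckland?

Convert departure to UTC: 16:30 − 9:30 = 07:00 UTC on Aug 11.
Add 4 hours and 5 minutes leg 1 → 11:05 UTC.
Add 7 hours 50 minutes layover in Marquesas → 18:55 UTC.
Add 6 hours and 25 minutes leg 2 → 01:20 UTC (Aug 12).
Add 2 hours and 14 minutes layover in Lord Howe Island → 03:34 UTC.
Add 14 hours 50 minutes leg 3 → 18:24 UTC.
Add 4 hours layover in Port Anselm → 22:24 UTC.
Add 7 hours and 49 minutes leg 4 → 06:13 UTC (Aug 13).
Auckland is UTC+12:00, so local arrival = 06:13 + 12:00 = 18:13 on Aug 13.

18:13 on Aug 13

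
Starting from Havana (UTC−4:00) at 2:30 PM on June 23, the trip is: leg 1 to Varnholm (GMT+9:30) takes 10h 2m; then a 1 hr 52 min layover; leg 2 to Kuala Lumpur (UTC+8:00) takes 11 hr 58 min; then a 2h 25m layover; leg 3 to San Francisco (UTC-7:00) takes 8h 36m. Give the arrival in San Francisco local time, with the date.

10:23 PM on Jun 24

Convert departure to UTC: 2:30 PM + 4:00 = 6:30 PM UTC on Jun 23.
Add 10 hours and 2 minutes leg 1 → 4:32 AM UTC (Jun 24).
Add 1 hour and 52 minutes layover in Varnholm → 6:24 AM UTC.
Add 11 hours and 58 minutes leg 2 → 6:22 PM UTC.
Add 2 hours 25 minutes layover in Kuala Lumpur → 8:47 PM UTC.
Add 8 hours 36 minutes leg 3 → 5:23 AM UTC (Jun 25).
San Francisco is UTC−7:00, so local arrival = 5:23 AM − 7:00 = 10:23 PM on Jun 24.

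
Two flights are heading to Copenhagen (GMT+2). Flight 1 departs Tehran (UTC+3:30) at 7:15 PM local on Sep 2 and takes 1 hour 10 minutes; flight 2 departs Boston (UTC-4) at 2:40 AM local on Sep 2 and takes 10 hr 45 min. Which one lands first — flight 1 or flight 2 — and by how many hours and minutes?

Flight 1 in UTC: 7:15 PM − 3:30 = 3:45 PM on Sep 2.
+1 hour 10 minutes → arrive 4:55 PM UTC on Sep 2.
Flight 2 in UTC: 2:40 AM + 4:00 = 6:40 AM on Sep 2.
+10 hours and 45 minutes → arrive 5:25 PM UTC on Sep 2.
Flight 1 lands earlier by 30 minutes.

the first, by 30 minutes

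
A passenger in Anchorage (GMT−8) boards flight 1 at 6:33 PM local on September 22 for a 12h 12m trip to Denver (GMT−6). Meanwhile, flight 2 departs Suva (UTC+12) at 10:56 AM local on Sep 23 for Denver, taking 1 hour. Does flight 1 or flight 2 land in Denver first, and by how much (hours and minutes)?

the second, by 14 hours 49 minutes

Flight 1 in UTC: 6:33 PM + 8:00 = 2:33 AM on Sep 23.
+12 hours and 12 minutes → arrive 2:45 PM UTC on Sep 23.
Flight 2 in UTC: 10:56 AM − 12:00 = 10:56 PM on Sep 22.
+1 hour → arrive 11:56 PM UTC on Sep 22.
Flight 2 lands earlier by 14 hours 49 minutes.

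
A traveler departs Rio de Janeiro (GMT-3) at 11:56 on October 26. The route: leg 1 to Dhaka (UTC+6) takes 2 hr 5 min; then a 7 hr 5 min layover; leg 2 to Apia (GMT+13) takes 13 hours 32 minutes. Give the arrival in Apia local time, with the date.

02:38 on October 28

Convert departure to UTC: 11:56 + 3:00 = 14:56 UTC on Oct 26.
Add 2 hours and 5 minutes leg 1 → 17:01 UTC.
Add 7 hours 5 minutes layover in Dhaka → 00:06 UTC (Oct 27).
Add 13 hours 32 minutes leg 2 → 13:38 UTC.
Apia is UTC+13:00, so local arrival = 13:38 + 13:00 = 02:38 on Oct 28.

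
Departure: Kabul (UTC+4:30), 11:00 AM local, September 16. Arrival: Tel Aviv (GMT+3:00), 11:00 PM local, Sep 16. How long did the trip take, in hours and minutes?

13 hours 30 minutes

Departure in UTC: 11:00 AM − 4:30 = 6:30 AM on Sep 16.
Arrival in UTC: 11:00 PM − 3:00 = 8:00 PM on Sep 16.
Elapsed = 8:00 PM − 6:30 AM = 13 hours 30 minutes.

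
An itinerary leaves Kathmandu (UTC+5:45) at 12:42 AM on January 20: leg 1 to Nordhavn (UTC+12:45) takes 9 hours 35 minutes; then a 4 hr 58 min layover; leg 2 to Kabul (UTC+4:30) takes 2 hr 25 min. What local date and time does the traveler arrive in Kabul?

4:25 PM on January 20

Convert departure to UTC: 12:42 AM − 5:45 = 6:57 PM UTC on Jan 19.
Add 9 hours 35 minutes leg 1 → 4:32 AM UTC (Jan 20).
Add 4 hours 58 minutes layover in Nordhavn → 9:30 AM UTC.
Add 2 hours and 25 minutes leg 2 → 11:55 AM UTC.
Kabul is UTC+4:30, so local arrival = 11:55 AM + 4:30 = 4:25 PM on Jan 20.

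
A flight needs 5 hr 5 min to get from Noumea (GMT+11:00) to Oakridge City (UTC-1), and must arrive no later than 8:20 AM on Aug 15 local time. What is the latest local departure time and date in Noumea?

Target arrival in UTC: 8:20 AM + 1:00 = 9:20 AM on Aug 15.
Subtract 5 hours and 5 minutes → departure 4:15 AM UTC on Aug 15.
Noumea is UTC+11:00: 4:15 AM + 11:00 = 3:15 PM on Aug 15.

3:15 PM on August 15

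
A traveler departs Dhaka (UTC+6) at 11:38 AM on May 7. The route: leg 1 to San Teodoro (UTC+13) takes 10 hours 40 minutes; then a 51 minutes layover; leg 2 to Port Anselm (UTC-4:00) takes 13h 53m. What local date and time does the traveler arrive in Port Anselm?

3:02 AM on May 8

Convert departure to UTC: 11:38 AM − 6:00 = 5:38 AM UTC on May 7.
Add 10 hours and 40 minutes leg 1 → 4:18 PM UTC.
Add 51 minutes layover in San Teodoro → 5:09 PM UTC.
Add 13 hours and 53 minutes leg 2 → 7:02 AM UTC (May 8).
Port Anselm is UTC−4:00, so local arrival = 7:02 AM − 4:00 = 3:02 AM on May 8.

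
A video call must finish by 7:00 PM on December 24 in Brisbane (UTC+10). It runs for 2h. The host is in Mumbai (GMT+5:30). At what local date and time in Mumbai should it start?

Target end time in UTC: 7:00 PM − 10:00 = 9:00 AM on Dec 24.
Subtract 2 hours → start 7:00 AM UTC on Dec 24.
Mumbai is UTC+5:30: 7:00 AM + 5:30 = 12:30 PM on Dec 24.

12:30 PM on December 24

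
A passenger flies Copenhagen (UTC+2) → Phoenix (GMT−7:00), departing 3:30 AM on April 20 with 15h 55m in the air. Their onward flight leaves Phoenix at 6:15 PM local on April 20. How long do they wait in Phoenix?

7 hours 50 minutes

Convert departure to UTC: 3:30 AM − 2:00 = 1:30 AM UTC on Apr 20.
Add 15 hours 55 minutes flight time → 5:25 PM UTC.
Phoenix is UTC−7:00, so local arrival = 5:25 PM − 7:00 = 10:25 AM on Apr 20.
Layover = 6:15 PM − 10:25 AM = 7 hours 50 minutes.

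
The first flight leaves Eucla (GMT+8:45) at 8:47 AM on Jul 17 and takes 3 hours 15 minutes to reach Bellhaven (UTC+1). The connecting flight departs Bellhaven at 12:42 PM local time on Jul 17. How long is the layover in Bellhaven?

8 hours 25 minutes

Convert departure to UTC: 8:47 AM − 8:45 = 12:02 AM UTC on Jul 17.
Add 3 hours and 15 minutes flight time → 3:17 AM UTC.
Bellhaven is UTC+1:00, so local arrival = 3:17 AM + 1:00 = 4:17 AM on Jul 17.
Layover = 12:42 PM − 4:17 AM = 8 hours 25 minutes.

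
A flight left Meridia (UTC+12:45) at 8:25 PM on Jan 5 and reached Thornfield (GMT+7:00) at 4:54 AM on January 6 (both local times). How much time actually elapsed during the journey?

Departure in UTC: 8:25 PM − 12:45 = 7:40 AM on Jan 5.
Arrival in UTC: 4:54 AM − 7:00 = 9:54 PM on Jan 5.
Elapsed = 9:54 PM − 7:40 AM = 14 hours 14 minutes.

14 hours 14 minutes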